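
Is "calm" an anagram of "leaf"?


Word 1: "leaf" → sorted: aefl
Word 2: "calm" → sorted: aclm
Same letters? aefl != aclm
Anagram = No


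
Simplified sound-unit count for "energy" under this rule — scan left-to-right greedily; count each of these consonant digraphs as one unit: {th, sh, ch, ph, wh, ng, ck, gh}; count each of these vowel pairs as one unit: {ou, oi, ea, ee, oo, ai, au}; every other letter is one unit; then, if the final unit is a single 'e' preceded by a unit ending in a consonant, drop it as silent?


Word: "energy" (6 letters)
Left-to-right scan:
  [1] 'e' (letter)
  [2] 'n' (letter)
  [3] 'e' (letter)
  [4] 'r' (letter)
  [5] 'g' (letter)
  [6] 'y' (letter)
Units from scan: 6
Sound units = 6 units


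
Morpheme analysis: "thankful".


Word: "thankful"
Morphemes: thank | -ful
Each morpheme carries meaning
= 2 morphemes


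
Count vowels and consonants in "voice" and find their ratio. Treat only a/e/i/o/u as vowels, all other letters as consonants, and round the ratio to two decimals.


Word: "voice"
Vowels (a,e,i,o,u): 3
Consonants: 2
Ratio = 3/2
= 1.50


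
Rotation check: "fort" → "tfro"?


Word: "fort", Candidate: "tfro"
Method: check if candidate is substring of word+word
"fortfort" contains "tfro"? No
Is rotation = No


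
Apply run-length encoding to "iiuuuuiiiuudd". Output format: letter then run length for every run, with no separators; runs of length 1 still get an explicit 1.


String: "iiuuuuiiiuudd"
Scanning for consecutive runs:
  'i' x 2
  'u' x 4
  'i' x 3
  'u' x 2
  'd' x 2
RLE = "i2u4i3u2d2"


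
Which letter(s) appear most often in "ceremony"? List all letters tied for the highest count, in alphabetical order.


Word: "ceremony"
Letter counts:
  'c': 1
  'e': 2
  'm': 1
  'n': 1
  'o': 1
  'r': 1
  'y': 1
Maximum count = 2
Most frequent = 'e' (2 times each)


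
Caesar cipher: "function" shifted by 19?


Word: "function"
Shift: 19
Each letter → (letter + shift) mod 26:
  'f' (5) + 19 = 24 → 'y'
  'u' (20) + 19 = 13 → 'n'
  'n' (13) + 19 = 6 → 'g'
  'c' (2) + 19 = 21 → 'v'
  't' (19) + 19 = 12 → 'm'
  'i' (8) + 19 = 1 → 'b'
  'o' (14) + 19 = 7 → 'h'
  'n' (13) + 19 = 6 → 'g'
Result = "yngvmbhg"


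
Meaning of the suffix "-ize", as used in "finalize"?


Suffix: -ize
Example: finalize = final + -ize
Meaning = to make


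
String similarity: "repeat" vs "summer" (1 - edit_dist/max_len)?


Word 1: "repeat" (length 6)
Word 2: "summer" (length 6)
One optimal edit sequence:
  1. substitute 'r' -> 's'  (+1)
  2. substitute 'e' -> 'u'  (+1)
  3. substitute 'p' -> 'm'  (+1)
  4. substitute 'e' -> 'm'  (+1)
  5. substitute 'a' -> 'e'  (+1)
  6. substitute 't' -> 'r'  (+1)
Edit distance = 6
Max length = max(6, 6) = 6
Similarity = 1 - 6/6
= 0.0000


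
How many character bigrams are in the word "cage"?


Word: "cage" (length 4)
Number of 2-grams = length - 2 + 1 = 4 - 2 + 1
= 3


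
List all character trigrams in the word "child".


Word: "child" (length 5)
Number of trigrams = 5 - 3 + 1 = 3
  Position 0: "chi"
  Position 1: "hil"
  Position 2: "ild"
Trigrams = "chi", "hil", "ild"


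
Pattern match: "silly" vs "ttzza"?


Pattern of "silly": [0, 1, 2, 2, 3]
Pattern of "ttzza": [0, 0, 1, 1, 2]
Patterns do not match
Same pattern = No


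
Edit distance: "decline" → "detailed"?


Word 1: "decline" (length 7)
Word 2: "detailed" (length 8)
One optimal edit sequence (insert/delete/substitute each cost 1):
  1. keep 'd'
  2. keep 'e'
  3. substitute 'c' -> 't'  (+1)
  4. substitute 'l' -> 'a'  (+1)
  5. keep 'i'
  6. substitute 'n' -> 'l'  (+1)
  7. keep 'e'
  8. insert 'd'  (+1)
Total edit operations: 4
Edit distance = 4


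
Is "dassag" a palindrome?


Word: "dassag"
Reversed: "gassad"
Forward == Backward? dassag != gassad
Palindrome = No


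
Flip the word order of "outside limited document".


Original: "outside limited document"
Words (1..n): outside | limited | document
Reversed (n..1): document | limited | outside
Result = "document limited outside"


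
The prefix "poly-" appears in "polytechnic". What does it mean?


Prefix: poly-
Example: polytechnic = poly- + technic
Meaning = many


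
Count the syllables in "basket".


Word: "basket"
Syllable breakdown: bas · ket
Counting: 2 parts
= 2 syllables


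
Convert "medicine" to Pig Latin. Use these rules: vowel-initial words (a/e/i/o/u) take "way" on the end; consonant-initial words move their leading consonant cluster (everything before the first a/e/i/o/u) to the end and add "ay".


Word: "medicine"
Starts with consonant(s) → move to end, add 'ay'
Consonant cluster: "m"
Pig Latin = "edicinemay"


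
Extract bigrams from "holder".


Word: "holder" (length 6)
Number of bigrams = 6 - 2 + 1 = 5
  Position 0: "ho"
  Position 1: "ol"
  Position 2: "ld"
  Position 3: "de"
  Position 4: "er"
Bigrams = "ho", "ol", "ld", "de", "er"


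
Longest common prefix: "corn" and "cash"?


Word 1: "corn"
Word 2: "cash"
Comparing from start:
  Pos 0: 'c' == 'c'
  Pos 1: 'o' != 'a' (stop)
LCP = "c" (length 1)


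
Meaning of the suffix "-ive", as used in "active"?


Suffix: -ive
Example: active (act + -ive)
Meaning = tending to


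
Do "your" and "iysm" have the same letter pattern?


Pattern of "your": [0, 1, 2, 3]
Pattern of "iysm": [0, 1, 2, 3]
Patterns match
Same pattern = Yes


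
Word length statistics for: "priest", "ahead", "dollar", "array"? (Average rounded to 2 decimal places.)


Lengths: "priest"=6, "ahead"=5, "dollar"=6, "array"=5
Sum = 22, Count = 4
Average = 22/4 = 5.50
= avg=5.50, min=5, max=6


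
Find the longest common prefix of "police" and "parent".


Word 1: "police"
Word 2: "parent"
Comparing from start:
  Pos 0: 'p' == 'p'
  Pos 1: 'o' != 'a' (stop)
LCP = "p" (length 1)


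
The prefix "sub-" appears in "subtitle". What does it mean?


Prefix: sub-
Example: subtitle (sub- + title)
Meaning = under / below


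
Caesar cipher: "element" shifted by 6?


Word: "element"
Shift: 6
Each letter → (letter + shift) mod 26:
  'e' (4) + 6 = 10 → 'k'
  'l' (11) + 6 = 17 → 'r'
  'e' (4) + 6 = 10 → 'k'
  'm' (12) + 6 = 18 → 's'
  'e' (4) + 6 = 10 → 'k'
  'n' (13) + 6 = 19 → 't'
  't' (19) + 6 = 25 → 'z'
Result = "krksktz"


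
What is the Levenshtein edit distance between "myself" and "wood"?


Word 1: "myself" (length 6)
Word 2: "wood" (length 4)
One optimal edit sequence (insert/delete/substitute each cost 1):
  1. delete 'm'  (+1)
  2. delete 'y'  (+1)
  3. substitute 's' -> 'w'  (+1)
  4. substitute 'e' -> 'o'  (+1)
  5. substitute 'l' -> 'o'  (+1)
  6. substitute 'f' -> 'd'  (+1)
Total edit operations: 6
Edit distance = 6


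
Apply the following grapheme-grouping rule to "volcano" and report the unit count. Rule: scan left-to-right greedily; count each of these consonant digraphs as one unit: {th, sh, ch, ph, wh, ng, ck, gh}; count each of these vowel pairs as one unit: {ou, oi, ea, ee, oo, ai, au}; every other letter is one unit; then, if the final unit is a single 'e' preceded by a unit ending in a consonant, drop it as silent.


Word: "volcano" (7 letters)
Left-to-right scan:
  [1] 'v' (letter)
  [2] 'o' (letter)
  [3] 'l' (letter)
  [4] 'c' (letter)
  [5] 'a' (letter)
  [6] 'n' (letter)
  [7] 'o' (letter)
Units from scan: 7
Sound units = 7 units


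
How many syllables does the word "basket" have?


Word: "basket"
Syllable breakdown: bas · ket
Counting: 2 parts
= 2 syllables


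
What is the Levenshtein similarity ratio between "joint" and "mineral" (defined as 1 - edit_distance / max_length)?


Word 1: "joint" (length 5)
Word 2: "mineral" (length 7)
One optimal edit sequence:
  1. delete 'j'  (+1)
  2. substitute 'o' -> 'm'  (+1)
  3. keep 'i'
  4. keep 'n'
  5. insert 'e'  (+1)
  6. insert 'r'  (+1)
  7. insert 'a'  (+1)
  8. substitute 't' -> 'l'  (+1)
Edit distance = 6
Max length = max(5, 7) = 7
Similarity = 1 - 6/7
= 0.1429


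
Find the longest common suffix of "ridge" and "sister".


Word 1: "ridge"
Word 2: "sister"
Comparing from end:
  Pos -1: 'e' != 'r' (stop)
LCS = "" (length 0)


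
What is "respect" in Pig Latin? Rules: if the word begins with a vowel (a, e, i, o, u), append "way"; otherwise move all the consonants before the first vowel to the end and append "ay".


Word: "respect"
Starts with consonant(s) → move to end, add 'ay'
Consonant cluster: "r"
Pig Latin = "espectray"


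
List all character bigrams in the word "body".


Word: "body" (length 4)
Number of bigrams = 4 - 2 + 1 = 3
  Position 0: "bo"
  Position 1: "od"
  Position 2: "dy"
Bigrams = "bo", "od", "dy"


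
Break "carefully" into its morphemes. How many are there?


Word: "carefully"
Morphemes: care + -ful + -ly
Each morpheme carries meaning
= 3 morphemes


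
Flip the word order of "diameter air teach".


Original: "diameter air teach"
Words (1..n): diameter | air | teach
Reversed (n..1): teach | air | diameter
Result = "teach air diameter"


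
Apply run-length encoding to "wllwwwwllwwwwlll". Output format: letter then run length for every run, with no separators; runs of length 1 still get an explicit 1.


String: "wllwwwwllwwwwlll"
Scanning for consecutive runs:
  'w' x 1
  'l' x 2
  'w' x 4
  'l' x 2
  'w' x 4
  'l' x 3
RLE = "w1l2w4l2w4l3"


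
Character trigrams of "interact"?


Word: "interact" (length 8)
Number of trigrams = 8 - 3 + 1 = 6
  Position 0: "int"
  Position 1: "nte"
  Position 2: "ter"
  Position 3: "era"
  Position 4: "rac"
  Position 5: "act"
Trigrams = "int", "nte", "ter", "era", "rac", "act"


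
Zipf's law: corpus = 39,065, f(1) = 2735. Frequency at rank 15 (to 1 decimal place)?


Zipf's law: f(r) = f(1) / r
f(1) = 2735
f(15) = 2735 / 15
= 182.3 occurrences


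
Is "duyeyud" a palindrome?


Word: "duyeyud"
Reversed: "duyeyud"
Forward == Backward? duyeyud == duyeyud
Palindrome = Yes


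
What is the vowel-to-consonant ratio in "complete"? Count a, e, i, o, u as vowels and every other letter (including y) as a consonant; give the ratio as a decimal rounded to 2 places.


Word: "complete"
Vowels (a,e,i,o,u): 3
Consonants: 5
Ratio = 3/5
= 0.60


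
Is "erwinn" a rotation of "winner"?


Word: "winner", Candidate: "erwinn"
Method: check if candidate is substring of word+word
"winnerwinner" contains "erwinn"? Yes
Is rotation = Yes


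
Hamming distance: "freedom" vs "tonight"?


Comparing character by character (same length = 7):
  Pos 0: 'f' vs 't' !=
  Pos 1: 'r' vs 'o' !=
  Pos 2: 'e' vs 'n' !=
  Pos 3: 'e' vs 'i' !=
  Pos 4: 'd' vs 'g' !=
  Pos 5: 'o' vs 'h' !=
  Pos 6: 'm' vs 't' !=
Hamming distance = 7


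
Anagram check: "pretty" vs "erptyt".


Word 1: "pretty" → sorted: eprtty
Word 2: "erptyt" → sorted: eprtty
Same letters? eprtty == eprtty
Anagram = Yes


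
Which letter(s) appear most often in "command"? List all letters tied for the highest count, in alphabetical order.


Word: "command"
Letter counts:
  'a': 1
  'c': 1
  'd': 1
  'm': 2
  'n': 1
  'o': 1
Maximum count = 2
Most frequent = 'm' (2 times each)


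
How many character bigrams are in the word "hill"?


Word: "hill" (length 4)
Number of 2-grams = length - 2 + 1 = 4 - 2 + 1
= 3


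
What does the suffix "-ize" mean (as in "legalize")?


Suffix: -ize
Example: legalize = legal + -ize
Meaning = to make


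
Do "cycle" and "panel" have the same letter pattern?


Pattern of "cycle": [0, 1, 0, 2, 3]
Pattern of "panel": [0, 1, 2, 3, 4]
Patterns do not match
Same pattern = No


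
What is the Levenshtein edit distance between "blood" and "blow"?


Word 1: "blood" (length 5)
Word 2: "blow" (length 4)
One optimal edit sequence (insert/delete/substitute each cost 1):
  1. keep 'b'
  2. keep 'l'
  3. delete 'o'  (+1)
  4. keep 'o'
  5. substitute 'd' -> 'w'  (+1)
Total edit operations: 2
Edit distance = 2


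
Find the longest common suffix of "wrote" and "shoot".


Word 1: "wrote"
Word 2: "shoot"
Comparing from end:
  Pos -1: 'e' != 't' (stop)
LCS = "" (length 0)


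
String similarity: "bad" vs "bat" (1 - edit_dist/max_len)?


Word 1: "bad" (length 3)
Word 2: "bat" (length 3)
One optimal edit sequence:
  1. keep 'b'
  2. keep 'a'
  3. substitute 'd' -> 't'  (+1)
Edit distance = 1
Max length = max(3, 3) = 3
Similarity = 1 - 1/3
= 0.6667


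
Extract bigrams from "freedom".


Word: "freedom" (length 7)
Number of bigrams = 7 - 2 + 1 = 6
  Position 0: "fr"
  Position 1: "re"
  Position 2: "ee"
  Position 3: "ed"
  Position 4: "do"
  Position 5: "om"
Bigrams = "fr", "re", "ee", "ed", "do", "om"


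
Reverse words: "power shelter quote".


Original: "power shelter quote"
Words (1..n): power | shelter | quote
Reversed (n..1): quote | shelter | power
Result = "quote shelter power"


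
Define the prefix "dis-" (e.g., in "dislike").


Prefix: dis-
As in: dislike -> dis- + like
Meaning = not / opposite


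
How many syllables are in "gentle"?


Word: "gentle"
Syllable breakdown: gen-tle
Counting: 2 parts
= 2 syllables


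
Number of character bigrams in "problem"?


Word: "problem" (length 7)
Number of 2-grams = length - 2 + 1 = 7 - 2 + 1
= 6


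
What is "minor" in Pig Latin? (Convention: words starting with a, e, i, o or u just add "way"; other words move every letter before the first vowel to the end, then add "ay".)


Word: "minor"
Starts with consonant(s) → move to end, add 'ay'
Consonant cluster: "m"
Pig Latin = "inormay"


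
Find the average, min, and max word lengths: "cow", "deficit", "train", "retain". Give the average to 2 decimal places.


Lengths: "cow"=3, "deficit"=7, "train"=5, "retain"=6
Sum = 21, Count = 4
Average = 21/4 = 5.25
= avg=5.25, min=3, max=7


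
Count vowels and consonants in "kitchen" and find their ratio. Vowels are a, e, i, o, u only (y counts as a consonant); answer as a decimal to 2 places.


Word: "kitchen"
Vowels (a,e,i,o,u): 2
Consonants: 5
Ratio = 2/5
= 0.40


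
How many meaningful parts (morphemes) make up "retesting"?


Word: "retesting"
Morphemes: re- / test / -ing
Each morpheme carries meaning
= 3 morphemes


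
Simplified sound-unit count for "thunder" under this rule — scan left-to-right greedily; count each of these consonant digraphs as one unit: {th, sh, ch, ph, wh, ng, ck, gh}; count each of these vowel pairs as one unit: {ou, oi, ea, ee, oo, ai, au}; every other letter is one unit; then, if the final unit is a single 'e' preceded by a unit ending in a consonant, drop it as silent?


Word: "thunder" (7 letters)
Left-to-right scan:
  [1] 'th' (digraph)
  [2] 'u' (letter)
  [3] 'n' (letter)
  [4] 'd' (letter)
  [5] 'e' (letter)
  [6] 'r' (letter)
Units from scan: 6
Sound units = 6 units


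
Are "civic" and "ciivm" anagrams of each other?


Word 1: "civic" → sorted: cciiv
Word 2: "ciivm" → sorted: ciimv
Same letters? cciiv != ciimv
Anagram = No


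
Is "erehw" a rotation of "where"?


Word: "where", Candidate: "erehw"
Method: check if candidate is substring of word+word
"wherewhere" contains "erehw"? No
Is rotation = No


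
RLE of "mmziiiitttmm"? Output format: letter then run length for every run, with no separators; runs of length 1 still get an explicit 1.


String: "mmziiiitttmm"
Scanning for consecutive runs:
  'm' x 2
  'z' x 1
  'i' x 4
  't' x 3
  'm' x 2
RLE = "m2z1i4t3m2"


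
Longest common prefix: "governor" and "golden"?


Word 1: "governor"
Word 2: "golden"
Comparing from start:
  Pos 0: 'g' == 'g'
  Pos 1: 'o' == 'o'
  Pos 2: 'v' != 'l' (stop)
LCP = "go" (length 2)


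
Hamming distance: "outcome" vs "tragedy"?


Comparing character by character (same length = 7):
  Pos 0: 'o' vs 't' !=
  Pos 1: 'u' vs 'r' !=
  Pos 2: 't' vs 'a' !=
  Pos 3: 'c' vs 'g' !=
  Pos 4: 'o' vs 'e' !=
  Pos 5: 'm' vs 'd' !=
  Pos 6: 'e' vs 'y' !=
Hamming distance = 7


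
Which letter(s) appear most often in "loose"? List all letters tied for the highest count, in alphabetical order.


Word: "loose"
Letter counts:
  'e': 1
  'l': 1
  'o': 2
  's': 1
Maximum count = 2
Most frequent = 'o' (2 times each)


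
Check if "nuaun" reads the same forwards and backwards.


Word: "nuaun"
Reversed: "nuaun"
Forward == Backward? nuaun == nuaun
Palindrome = Yes


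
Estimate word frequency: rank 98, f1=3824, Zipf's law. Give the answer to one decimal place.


Zipf's law: f(r) = f(1) / r
f(1) = 3824
f(98) = 3824 / 98
= 39.0 occurrences


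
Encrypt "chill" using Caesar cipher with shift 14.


Word: "chill"
Shift: 14
Each letter → (letter + shift) mod 26:
  'c' (2) + 14 = 16 → 'q'
  'h' (7) + 14 = 21 → 'v'
  'i' (8) + 14 = 22 → 'w'
  'l' (11) + 14 = 25 → 'z'
  'l' (11) + 14 = 25 → 'z'
Result = "qvwzz"


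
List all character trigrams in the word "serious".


Word: "serious" (length 7)
Number of trigrams = 7 - 3 + 1 = 5
  Position 0: "ser"
  Position 1: "eri"
  Position 2: "rio"
  Position 3: "iou"
  Position 4: "ous"
Trigrams = "ser", "eri", "rio", "iou", "ous"


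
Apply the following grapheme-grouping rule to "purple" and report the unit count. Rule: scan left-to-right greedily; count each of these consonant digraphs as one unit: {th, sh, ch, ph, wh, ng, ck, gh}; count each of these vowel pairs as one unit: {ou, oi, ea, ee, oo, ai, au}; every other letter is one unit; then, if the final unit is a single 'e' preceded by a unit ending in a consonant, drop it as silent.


Word: "purple" (6 letters)
Left-to-right scan:
  [1] 'p' (letter)
  [2] 'u' (letter)
  [3] 'r' (letter)
  [4] 'p' (letter)
  [5] 'l' (letter)
  [6] 'e' (letter)
Units from scan: 6
Final unit is 'e' after a consonant -> drop as silent (-1)
Sound units = 5 units


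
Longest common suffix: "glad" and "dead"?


Word 1: "glad"
Word 2: "dead"
Comparing from end:
  Pos -1: 'd' == 'd'
  Pos -2: 'a' == 'a'
  Pos -3: 'l' != 'e' (stop)
LCS = "ad" (length 2)


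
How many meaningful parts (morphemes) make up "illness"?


Word: "illness"
Morphemes: ill + -ness
Each morpheme carries meaning
= 2 morphemes


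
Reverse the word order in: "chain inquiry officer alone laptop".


Original: "chain inquiry officer alone laptop"
Words (1..n): chain | inquiry | officer | alone | laptop
Reversed (n..1): laptop | alone | officer | inquiry | chain
Result = "laptop alone officer inquiry chain"


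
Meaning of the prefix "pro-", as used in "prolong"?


Prefix: pro-
Example: prolong = pro- + long
Meaning = forward / in favor of


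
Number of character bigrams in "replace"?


Word: "replace" (length 7)
Number of 2-grams = length - 2 + 1 = 7 - 2 + 1
= 6


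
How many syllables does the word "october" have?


Word: "october"
Syllable breakdown: oc / to / ber
Counting: 3 parts
= 3 syllables


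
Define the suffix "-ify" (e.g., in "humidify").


Suffix: -ify
Example: humidify = humid + -ify
Meaning = to make


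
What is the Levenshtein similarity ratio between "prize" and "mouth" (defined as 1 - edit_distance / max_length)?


Word 1: "prize" (length 5)
Word 2: "mouth" (length 5)
One optimal edit sequence:
  1. substitute 'p' -> 'm'  (+1)
  2. substitute 'r' -> 'o'  (+1)
  3. substitute 'i' -> 'u'  (+1)
  4. substitute 'z' -> 't'  (+1)
  5. substitute 'e' -> 'h'  (+1)
Edit distance = 5
Max length = max(5, 5) = 5
Similarity = 1 - 5/5
= 0.0000


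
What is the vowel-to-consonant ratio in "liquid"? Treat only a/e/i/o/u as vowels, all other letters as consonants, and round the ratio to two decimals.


Word: "liquid"
Vowels (a,e,i,o,u): 3
Consonants: 3
Ratio = 3/3
= 1.00


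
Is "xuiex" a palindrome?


Word: "xuiex"
Reversed: "xeiux"
Forward == Backward? xuiex != xeiux
Palindrome = No


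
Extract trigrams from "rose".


Word: "rose" (length 4)
Number of trigrams = 4 - 3 + 1 = 2
  Position 0: "ros"
  Position 1: "ose"
Trigrams = "ros", "ose"


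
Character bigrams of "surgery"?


Word: "surgery" (length 7)
Number of bigrams = 7 - 2 + 1 = 6
  Position 0: "su"
  Position 1: "ur"
  Position 2: "rg"
  Position 3: "ge"
  Position 4: "er"
  Position 5: "ry"
Bigrams = "su", "ur", "rg", "ge", "er", "ry"


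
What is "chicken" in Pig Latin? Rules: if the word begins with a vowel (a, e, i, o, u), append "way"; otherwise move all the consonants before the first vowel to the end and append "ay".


Word: "chicken"
Starts with consonant(s) → move to end, add 'ay'
Consonant cluster: "ch"
Pig Latin = "ickenchay"


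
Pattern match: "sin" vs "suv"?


Pattern of "sin": [0, 1, 2]
Pattern of "suv": [0, 1, 2]
Patterns match
Same pattern = Yes


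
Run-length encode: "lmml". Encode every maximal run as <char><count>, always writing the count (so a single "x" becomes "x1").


String: "lmml"
Scanning for consecutive runs:
  'l' x 1
  'm' x 2
  'l' x 1
RLE = "l1m2l1"


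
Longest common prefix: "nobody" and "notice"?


Word 1: "nobody"
Word 2: "notice"
Comparing from start:
  Pos 0: 'n' == 'n'
  Pos 1: 'o' == 'o'
  Pos 2: 'b' != 't' (stop)
LCP = "no" (length 2)


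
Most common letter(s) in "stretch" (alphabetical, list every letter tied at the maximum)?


Word: "stretch"
Letter counts:
  'c': 1
  'e': 1
  'h': 1
  'r': 1
  's': 1
  't': 2
Maximum count = 2
Most frequent = 't' (2 times each)


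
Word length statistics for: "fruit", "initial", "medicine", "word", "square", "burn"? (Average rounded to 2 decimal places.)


Lengths: "fruit"=5, "initial"=7, "medicine"=8, "word"=4, "square"=6, "burn"=4
Sum = 34, Count = 6
Average = 34/6 = 5.67
= avg=5.67, min=4, max=8


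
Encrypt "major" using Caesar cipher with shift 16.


Word: "major"
Shift: 16
Each letter → (letter + shift) mod 26:
  'm' (12) + 16 = 2 → 'c'
  'a' (0) + 16 = 16 → 'q'
  'j' (9) + 16 = 25 → 'z'
  'o' (14) + 16 = 4 → 'e'
  'r' (17) + 16 = 7 → 'h'
Result = "cqzeh"


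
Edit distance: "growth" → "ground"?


Word 1: "growth" (length 6)
Word 2: "ground" (length 6)
One optimal edit sequence (insert/delete/substitute each cost 1):
  1. keep 'g'
  2. keep 'r'
  3. keep 'o'
  4. substitute 'w' -> 'u'  (+1)
  5. substitute 't' -> 'n'  (+1)
  6. substitute 'h' -> 'd'  (+1)
Total edit operations: 3
Edit distance = 3


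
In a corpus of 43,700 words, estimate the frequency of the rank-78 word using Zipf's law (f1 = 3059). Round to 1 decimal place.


Zipf's law: f(r) = f(1) / r
f(1) = 3059
f(78) = 3059 / 78
= 39.2 occurrences


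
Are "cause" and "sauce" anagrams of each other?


Word 1: "cause" → sorted: acesu
Word 2: "sauce" → sorted: acesu
Same letters? acesu == acesu
Anagram = Yes


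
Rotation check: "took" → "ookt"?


Word: "took", Candidate: "ookt"
Method: check if candidate is substring of word+word
"tooktook" contains "ookt"? Yes
Is rotation = Yes


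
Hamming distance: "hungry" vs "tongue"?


Comparing character by character (same length = 6):
  Pos 0: 'h' vs 't' !=
  Pos 1: 'u' vs 'o' !=
  Pos 2: 'n' vs 'n' =
  Pos 3: 'g' vs 'g' =
  Pos 4: 'r' vs 'u' !=
  Pos 5: 'y' vs 'e' !=
Hamming distance = 4


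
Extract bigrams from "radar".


Word: "radar" (length 5)
Number of bigrams = 5 - 2 + 1 = 4
  Position 0: "ra"
  Position 1: "ad"
  Position 2: "da"
  Position 3: "ar"
Bigrams = "ra", "ad", "da", "ar"


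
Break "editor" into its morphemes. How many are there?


Word: "editor"
Morphemes: edit / -or
Each morpheme carries meaning
= 2 morphemes


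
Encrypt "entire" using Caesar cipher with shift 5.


Word: "entire"
Shift: 5
Each letter → (letter + shift) mod 26:
  'e' (4) + 5 = 9 → 'j'
  'n' (13) + 5 = 18 → 's'
  't' (19) + 5 = 24 → 'y'
  'i' (8) + 5 = 13 → 'n'
  'r' (17) + 5 = 22 → 'w'
  'e' (4) + 5 = 9 → 'j'
Result = "jsynwj"


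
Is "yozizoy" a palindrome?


Word: "yozizoy"
Reversed: "yozizoy"
Forward == Backward? yozizoy == yozizoy
Palindrome = Yes


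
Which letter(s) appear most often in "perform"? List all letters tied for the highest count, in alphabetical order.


Word: "perform"
Letter counts:
  'e': 1
  'f': 1
  'm': 1
  'o': 1
  'p': 1
  'r': 2
Maximum count = 2
Most frequent = 'r' (2 times each)


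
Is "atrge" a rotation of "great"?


Word: "great", Candidate: "atrge"
Method: check if candidate is substring of word+word
"greatgreat" contains "atrge"? No
Is rotation = No


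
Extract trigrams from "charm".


Word: "charm" (length 5)
Number of trigrams = 5 - 3 + 1 = 3
  Position 0: "cha"
  Position 1: "har"
  Position 2: "arm"
Trigrams = "cha", "har", "arm"


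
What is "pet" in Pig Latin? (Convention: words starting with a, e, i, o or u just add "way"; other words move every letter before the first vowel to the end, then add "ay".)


Word: "pet"
Starts with consonant(s) → move to end, add 'ay'
Consonant cluster: "p"
Pig Latin = "etpay"


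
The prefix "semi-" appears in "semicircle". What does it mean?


Prefix: semi-
Example: semicircle (semi- + circle)
Meaning = half


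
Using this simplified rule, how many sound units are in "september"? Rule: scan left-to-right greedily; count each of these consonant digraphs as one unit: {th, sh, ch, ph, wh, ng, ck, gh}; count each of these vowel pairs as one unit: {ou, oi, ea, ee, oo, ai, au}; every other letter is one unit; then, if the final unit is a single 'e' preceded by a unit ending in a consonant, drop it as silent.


Word: "september" (9 letters)
Left-to-right scan:
  (1) 's' (letter)
  (2) 'e' (letter)
  (3) 'p' (letter)
  (4) 't' (letter)
  (5) 'e' (letter)
  (6) 'm' (letter)
  (7) 'b' (letter)
  (8) 'e' (letter)
  (9) 'r' (letter)
Units from scan: 9
Sound units = 9 units


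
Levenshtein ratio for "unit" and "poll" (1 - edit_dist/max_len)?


Word 1: "unit" (length 4)
Word 2: "poll" (length 4)
One optimal edit sequence:
  1. substitute 'u' -> 'p'  (+1)
  2. substitute 'n' -> 'o'  (+1)
  3. substitute 'i' -> 'l'  (+1)
  4. substitute 't' -> 'l'  (+1)
Edit distance = 4
Max length = max(4, 4) = 4
Similarity = 1 - 4/4
= 0.0000


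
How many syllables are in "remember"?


Word: "remember"
Syllable breakdown: re / mem / ber
Counting: 3 parts
= 3 syllables


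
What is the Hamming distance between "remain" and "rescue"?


Comparing character by character (same length = 6):
  Pos 0: 'r' vs 'r' =
  Pos 1: 'e' vs 'e' =
  Pos 2: 'm' vs 's' !=
  Pos 3: 'a' vs 'c' !=
  Pos 4: 'i' vs 'u' !=
  Pos 5: 'n' vs 'e' !=
Hamming distance = 4


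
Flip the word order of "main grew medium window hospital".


Original: "main grew medium window hospital"
Words (1..n): main | grew | medium | window | hospital
Reversed (n..1): hospital | window | medium | grew | main
Result = "hospital window medium grew main"


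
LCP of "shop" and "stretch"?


Word 1: "shop"
Word 2: "stretch"
Comparing from start:
  Pos 0: 's' == 's'
  Pos 1: 'h' != 't' (stop)
LCP = "s" (length 1)


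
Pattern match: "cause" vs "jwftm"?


Pattern of "cause": [0, 1, 2, 3, 4]
Pattern of "jwftm": [0, 1, 2, 3, 4]
Patterns match
Same pattern = Yes


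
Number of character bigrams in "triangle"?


Word: "triangle" (length 8)
Number of 2-grams = length - 2 + 1 = 8 - 2 + 1
= 7


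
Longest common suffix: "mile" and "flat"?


Word 1: "mile"
Word 2: "flat"
Comparing from end:
  Pos -1: 'e' != 't' (stop)
LCS = "" (length 0)


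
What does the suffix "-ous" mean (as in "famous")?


Suffix: -ous
Example: famous (fame + -ous, with a spelling change)
Meaning = having quality of


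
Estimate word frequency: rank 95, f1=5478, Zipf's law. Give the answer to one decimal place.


Zipf's law: f(r) = f(1) / r
f(1) = 5478
f(95) = 5478 / 95
= 57.7 occurrences


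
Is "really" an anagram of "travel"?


Word 1: "travel" → sorted: aelrtv
Word 2: "really" → sorted: aellry
Same letters? aelrtv != aellry
Anagram = No


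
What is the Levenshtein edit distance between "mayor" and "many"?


Word 1: "mayor" (length 5)
Word 2: "many" (length 4)
One optimal edit sequence (insert/delete/substitute each cost 1):
  1. keep 'm'
  2. keep 'a'
  3. delete 'y'  (+1)
  4. substitute 'o' -> 'n'  (+1)
  5. substitute 'r' -> 'y'  (+1)
Total edit operations: 3
Edit distance = 3


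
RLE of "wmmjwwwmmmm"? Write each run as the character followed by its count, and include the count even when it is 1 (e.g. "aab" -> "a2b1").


String: "wmmjwwwmmmm"
Scanning for consecutive runs:
  'w' x 1
  'm' x 2
  'j' x 1
  'w' x 3
  'm' x 4
RLE = "w1m2j1w3m4"


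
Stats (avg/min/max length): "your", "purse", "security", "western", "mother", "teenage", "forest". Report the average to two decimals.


Lengths: "your"=4, "purse"=5, "security"=8, "western"=7, "mother"=6, "teenage"=7, "forest"=6
Sum = 43, Count = 7
Average = 43/7 = 6.14
= avg=6.14, min=4, max=8


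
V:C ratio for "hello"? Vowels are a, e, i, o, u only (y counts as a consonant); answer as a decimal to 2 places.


Word: "hello"
Vowels (a,e,i,o,u): 2
Consonants: 3
Ratio = 2/3
= 0.67


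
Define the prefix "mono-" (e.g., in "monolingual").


Prefix: mono-
As in: monolingual -> mono- + lingual
Meaning = one


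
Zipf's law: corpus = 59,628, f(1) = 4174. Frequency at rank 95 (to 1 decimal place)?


Zipf's law: f(r) = f(1) / r
f(1) = 4174
f(95) = 4174 / 95
= 43.9 occurrences


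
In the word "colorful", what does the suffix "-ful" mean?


Suffix: -ful
As in: colorful -> color + -ful
Meaning = full of


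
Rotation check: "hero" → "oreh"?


Word: "hero", Candidate: "oreh"
Method: check if candidate is substring of word+word
"herohero" contains "oreh"? No
Is rotation = No


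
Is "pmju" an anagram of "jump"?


Word 1: "jump" → sorted: jmpu
Word 2: "pmju" → sorted: jmpu
Same letters? jmpu == jmpu
Anagram = Yes


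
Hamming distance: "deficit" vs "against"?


Comparing character by character (same length = 7):
  Pos 0: 'd' vs 'a' !=
  Pos 1: 'e' vs 'g' !=
  Pos 2: 'f' vs 'a' !=
  Pos 3: 'i' vs 'i' =
  Pos 4: 'c' vs 'n' !=
  Pos 5: 'i' vs 's' !=
  Pos 6: 't' vs 't' =
Hamming distance = 5


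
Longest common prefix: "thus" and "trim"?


Word 1: "thus"
Word 2: "trim"
Comparing from start:
  Pos 0: 't' == 't'
  Pos 1: 'h' != 'r' (stop)
LCP = "t" (length 1)


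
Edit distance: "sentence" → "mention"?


Word 1: "sentence" (length 8)
Word 2: "mention" (length 7)
One optimal edit sequence (insert/delete/substitute each cost 1):
  1. substitute 's' -> 'm'  (+1)
  2. keep 'e'
  3. keep 'n'
  4. keep 't'
  5. delete 'e'  (+1)
  6. substitute 'n' -> 'i'  (+1)
  7. substitute 'c' -> 'o'  (+1)
  8. substitute 'e' -> 'n'  (+1)
Total edit operations: 5
Edit distance = 5


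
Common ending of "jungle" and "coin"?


Word 1: "jungle"
Word 2: "coin"
Comparing from end:
  Pos -1: 'e' != 'n' (stop)
LCS = "" (length 0)


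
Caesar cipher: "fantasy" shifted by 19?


Word: "fantasy"
Shift: 19
Each letter → (letter + shift) mod 26:
  'f' (5) + 19 = 24 → 'y'
  'a' (0) + 19 = 19 → 't'
  'n' (13) + 19 = 6 → 'g'
  't' (19) + 19 = 12 → 'm'
  'a' (0) + 19 = 19 → 't'
  's' (18) + 19 = 11 → 'l'
  'y' (24) + 19 = 17 → 'r'
Result = "ytgmtlr"


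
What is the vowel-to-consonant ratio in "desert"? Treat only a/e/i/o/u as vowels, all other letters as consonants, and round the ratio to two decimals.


Word: "desert"
Vowels (a,e,i,o,u): 2
Consonants: 4
Ratio = 2/4
= 0.50


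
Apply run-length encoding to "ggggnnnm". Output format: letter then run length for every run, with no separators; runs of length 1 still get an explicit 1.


String: "ggggnnnm"
Scanning for consecutive runs:
  'g' x 4
  'n' x 3
  'm' x 1
RLE = "g4n3m1"


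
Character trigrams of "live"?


Word: "live" (length 4)
Number of trigrams = 4 - 3 + 1 = 2
  Position 0: "liv"
  Position 1: "ive"
Trigrams = "liv", "ive"


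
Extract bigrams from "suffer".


Word: "suffer" (length 6)
Number of bigrams = 6 - 2 + 1 = 5
  Position 0: "su"
  Position 1: "uf"
  Position 2: "ff"
  Position 3: "fe"
  Position 4: "er"
Bigrams = "su", "uf", "ff", "fe", "er"


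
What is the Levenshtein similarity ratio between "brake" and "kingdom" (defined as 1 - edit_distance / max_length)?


Word 1: "brake" (length 5)
Word 2: "kingdom" (length 7)
One optimal edit sequence:
  1. insert 'k'  (+1)
  2. insert 'i'  (+1)
  3. substitute 'b' -> 'n'  (+1)
  4. substitute 'r' -> 'g'  (+1)
  5. substitute 'a' -> 'd'  (+1)
  6. substitute 'k' -> 'o'  (+1)
  7. substitute 'e' -> 'm'  (+1)
Edit distance = 7
Max length = max(5, 7) = 7
Similarity = 1 - 7/7
= 0.0000


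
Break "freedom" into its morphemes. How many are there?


Word: "freedom"
Morphemes: free / -dom
Each morpheme carries meaning
= 2 morphemes


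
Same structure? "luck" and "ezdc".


Pattern of "luck": [0, 1, 2, 3]
Pattern of "ezdc": [0, 1, 2, 3]
Patterns match
Same pattern = Yes


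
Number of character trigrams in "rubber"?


Word: "rubber" (length 6)
Number of 3-grams = length - 3 + 1 = 6 - 3 + 1
= 4


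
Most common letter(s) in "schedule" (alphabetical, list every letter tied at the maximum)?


Word: "schedule"
Letter counts:
  'c': 1
  'd': 1
  'e': 2
  'h': 1
  'l': 1
  's': 1
  'u': 1
Maximum count = 2
Most frequent = 'e' (2 times each)


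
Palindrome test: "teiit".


Word: "teiit"
Reversed: "tiiet"
Forward == Backward? teiit != tiiet
Palindrome = No


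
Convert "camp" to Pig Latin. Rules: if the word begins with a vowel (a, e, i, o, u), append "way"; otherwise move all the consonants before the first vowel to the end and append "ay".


Word: "camp"
Starts with consonant(s) → move to end, add 'ay'
Consonant cluster: "c"
Pig Latin = "ampcay"


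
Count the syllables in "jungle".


Word: "jungle"
Syllable breakdown: jun / gle
Counting: 2 parts
= 2 syllables


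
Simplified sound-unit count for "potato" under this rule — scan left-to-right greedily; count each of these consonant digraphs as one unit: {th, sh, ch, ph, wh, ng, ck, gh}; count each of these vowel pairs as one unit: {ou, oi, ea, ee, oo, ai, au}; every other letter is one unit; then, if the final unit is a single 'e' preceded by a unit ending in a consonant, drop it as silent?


Word: "potato" (6 letters)
Left-to-right scan:
  [1] 'p' (letter)
  [2] 'o' (letter)
  [3] 't' (letter)
  [4] 'a' (letter)
  [5] 't' (letter)
  [6] 'o' (letter)
Units from scan: 6
Sound units = 6 units


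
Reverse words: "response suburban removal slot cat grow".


Original: "response suburban removal slot cat grow"
Words (1..n): response | suburban | removal | slot | cat | grow
Reversed (n..1): grow | cat | slot | removal | suburban | response
Result = "grow cat slot removal suburban response"


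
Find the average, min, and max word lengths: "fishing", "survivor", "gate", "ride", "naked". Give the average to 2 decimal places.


Lengths: "fishing"=7, "survivor"=8, "gate"=4, "ride"=4, "naked"=5
Sum = 28, Count = 5
Average = 28/5 = 5.60
= avg=5.60, min=4, max=8


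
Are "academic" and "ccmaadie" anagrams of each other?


Word 1: "academic" → sorted: aaccdeim
Word 2: "ccmaadie" → sorted: aaccdeim
Same letters? aaccdeim == aaccdeim
Anagram = Yes


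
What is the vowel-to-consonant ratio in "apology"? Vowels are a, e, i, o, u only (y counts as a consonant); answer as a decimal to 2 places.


Word: "apology"
Vowels (a,e,i,o,u): 3
Consonants: 4
Ratio = 3/4
= 0.75


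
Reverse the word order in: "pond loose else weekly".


Original: "pond loose else weekly"
Words (1..n): pond | loose | else | weekly
Reversed (n..1): weekly | else | loose | pond
Result = "weekly else loose pond"


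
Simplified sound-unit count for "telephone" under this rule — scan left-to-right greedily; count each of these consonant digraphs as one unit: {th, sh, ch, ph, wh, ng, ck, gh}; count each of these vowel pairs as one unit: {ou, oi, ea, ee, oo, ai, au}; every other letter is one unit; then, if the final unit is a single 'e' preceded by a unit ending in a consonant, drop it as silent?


Word: "telephone" (9 letters)
Left-to-right scan:
  1. 't' (letter)
  2. 'e' (letter)
  3. 'l' (letter)
  4. 'e' (letter)
  5. 'ph' (digraph)
  6. 'o' (letter)
  7. 'n' (letter)
  8. 'e' (letter)
Units from scan: 8
Final unit is 'e' after a consonant -> drop as silent (-1)
Sound units = 7 units


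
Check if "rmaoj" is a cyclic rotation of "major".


Word: "major", Candidate: "rmaoj"
Method: check if candidate is substring of word+word
"majormajor" contains "rmaoj"? No
Is rotation = No


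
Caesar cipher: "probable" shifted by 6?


Word: "probable"
Shift: 6
Each letter → (letter + shift) mod 26:
  'p' (15) + 6 = 21 → 'v'
  'r' (17) + 6 = 23 → 'x'
  'o' (14) + 6 = 20 → 'u'
  'b' (1) + 6 = 7 → 'h'
  'a' (0) + 6 = 6 → 'g'
  'b' (1) + 6 = 7 → 'h'
  'l' (11) + 6 = 17 → 'r'
  'e' (4) + 6 = 10 → 'k'
Result = "vxuhghrk"


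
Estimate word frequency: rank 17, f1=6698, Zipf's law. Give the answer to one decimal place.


Zipf's law: f(r) = f(1) / r
f(1) = 6698
f(17) = 6698 / 17
= 394.0 occurrences


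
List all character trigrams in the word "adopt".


Word: "adopt" (length 5)
Number of trigrams = 5 - 3 + 1 = 3
  Position 0: "ado"
  Position 1: "dop"
  Position 2: "opt"
Trigrams = "ado", "dop", "opt"


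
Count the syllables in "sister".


Word: "sister"
Syllable breakdown: sis-ter
Counting: 2 parts
= 2 syllables


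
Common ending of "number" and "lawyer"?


Word 1: "number"
Word 2: "lawyer"
Comparing from end:
  Pos -1: 'r' == 'r'
  Pos -2: 'e' == 'e'
  Pos -3: 'b' != 'y' (stop)
LCS = "er" (length 2)


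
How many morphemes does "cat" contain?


Word: "cat"
Morphemes: cat
Each morpheme carries meaning
= 1 morpheme


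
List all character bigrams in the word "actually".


Word: "actually" (length 8)
Number of bigrams = 8 - 2 + 1 = 7
  Position 0: "ac"
  Position 1: "ct"
  Position 2: "tu"
  Position 3: "ua"
  Position 4: "al"
  Position 5: "ll"
  Position 6: "ly"
Bigrams = "ac", "ct", "tu", "ua", "al", "ll", "ly"


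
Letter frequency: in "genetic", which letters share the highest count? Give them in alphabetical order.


Word: "genetic"
Letter counts:
  'c': 1
  'e': 2
  'g': 1
  'i': 1
  'n': 1
  't': 1
Maximum count = 2
Most frequent = 'e' (2 times each)


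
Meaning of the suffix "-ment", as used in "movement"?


Suffix: -ment
Example: movement = move + -ment
Meaning = result of action


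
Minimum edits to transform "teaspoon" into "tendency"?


Word 1: "teaspoon" (length 8)
Word 2: "tendency" (length 8)
One optimal edit sequence (insert/delete/substitute each cost 1):
  1. keep 't'
  2. keep 'e'
  3. substitute 'a' -> 'n'  (+1)
  4. substitute 's' -> 'd'  (+1)
  5. substitute 'p' -> 'e'  (+1)
  6. substitute 'o' -> 'n'  (+1)
  7. substitute 'o' -> 'c'  (+1)
  8. substitute 'n' -> 'y'  (+1)
Total edit operations: 6
Edit distance = 6


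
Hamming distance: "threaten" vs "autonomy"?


Comparing character by character (same length = 8):
  Pos 0: 't' vs 'a' !=
  Pos 1: 'h' vs 'u' !=
  Pos 2: 'r' vs 't' !=
  Pos 3: 'e' vs 'o' !=
  Pos 4: 'a' vs 'n' !=
  Pos 5: 't' vs 'o' !=
  Pos 6: 'e' vs 'm' !=
  Pos 7: 'n' vs 'y' !=
Hamming distance = 8


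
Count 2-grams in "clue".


Word: "clue" (length 4)
Number of 2-grams = length - 2 + 1 = 4 - 2 + 1
= 3


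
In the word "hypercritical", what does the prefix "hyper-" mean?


Prefix: hyper-
Example: hypercritical = hyper- + critical
Meaning = over / excessive


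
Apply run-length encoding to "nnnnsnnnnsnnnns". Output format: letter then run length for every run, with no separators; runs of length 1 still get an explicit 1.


String: "nnnnsnnnnsnnnns"
Scanning for consecutive runs:
  'n' x 4
  's' x 1
  'n' x 4
  's' x 1
  'n' x 4
  's' x 1
RLE = "n4s1n4s1n4s1"


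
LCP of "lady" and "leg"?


Word 1: "lady"
Word 2: "leg"
Comparing from start:
  Pos 0: 'l' == 'l'
  Pos 1: 'a' != 'e' (stop)
LCP = "l" (length 1)
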